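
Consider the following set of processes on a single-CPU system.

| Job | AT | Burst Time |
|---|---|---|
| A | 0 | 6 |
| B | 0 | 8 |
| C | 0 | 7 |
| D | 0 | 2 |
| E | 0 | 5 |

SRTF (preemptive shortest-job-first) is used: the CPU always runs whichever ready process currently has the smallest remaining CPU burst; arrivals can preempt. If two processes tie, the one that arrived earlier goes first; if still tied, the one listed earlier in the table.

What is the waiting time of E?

2

Timeline: | D 0-2 | E 2-7 | A 7-13 | C 13-20 | B 20-28 |
Completion: A=13  B=28  C=20  D=2  E=7
Waiting(E) = turnaround − burst = 7 − 5 = 2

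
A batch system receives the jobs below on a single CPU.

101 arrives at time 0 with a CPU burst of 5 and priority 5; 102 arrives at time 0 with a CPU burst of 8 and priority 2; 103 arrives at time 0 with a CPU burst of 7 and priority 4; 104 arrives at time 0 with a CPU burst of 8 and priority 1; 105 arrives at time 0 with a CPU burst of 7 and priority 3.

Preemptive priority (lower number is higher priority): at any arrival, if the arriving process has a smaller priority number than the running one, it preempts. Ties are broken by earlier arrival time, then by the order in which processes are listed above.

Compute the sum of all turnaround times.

112

Schedule: | 104 0-8 | 102 8-16 | 105 16-23 | 103 23-30 | 101 30-35 |
Completion: 101=35  102=16  103=30  104=8  105=23
Turnaround (C−A): 101=35  102=16  103=30  104=8  105=23
Turnaround = completion − arrival: 101=35, 102=16, 103=30, 104=8, 105=23
Total turnaround = 35 + 16 + 30 + 8 + 23 = 112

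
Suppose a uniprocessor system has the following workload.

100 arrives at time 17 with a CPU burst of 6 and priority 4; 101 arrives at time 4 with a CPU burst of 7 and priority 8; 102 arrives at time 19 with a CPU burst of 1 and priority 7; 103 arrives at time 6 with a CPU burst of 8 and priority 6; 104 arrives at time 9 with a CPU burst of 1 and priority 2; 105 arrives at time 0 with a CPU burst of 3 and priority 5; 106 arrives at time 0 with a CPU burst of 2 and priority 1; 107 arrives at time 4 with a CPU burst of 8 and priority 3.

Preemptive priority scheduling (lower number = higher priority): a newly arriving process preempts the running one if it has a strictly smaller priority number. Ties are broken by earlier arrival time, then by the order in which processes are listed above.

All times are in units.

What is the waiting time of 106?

0

Gantt: | 106 0-2 | 105 2-4 | 107 4-9 | 104 9-10 | 107 10-13 | 105 13-14 | 103 14-17 | 100 17-23 | 103 23-28 | 102 28-29 | 101 29-36 |
Completion: 100=23  101=36  102=29  103=28  104=10  105=14  106=2  107=13
Turnaround (C−A): 100=6  101=32  102=10  103=22  104=1  105=14  106=2  107=9
Waiting(106) = turnaround − burst = 2 − 2 = 0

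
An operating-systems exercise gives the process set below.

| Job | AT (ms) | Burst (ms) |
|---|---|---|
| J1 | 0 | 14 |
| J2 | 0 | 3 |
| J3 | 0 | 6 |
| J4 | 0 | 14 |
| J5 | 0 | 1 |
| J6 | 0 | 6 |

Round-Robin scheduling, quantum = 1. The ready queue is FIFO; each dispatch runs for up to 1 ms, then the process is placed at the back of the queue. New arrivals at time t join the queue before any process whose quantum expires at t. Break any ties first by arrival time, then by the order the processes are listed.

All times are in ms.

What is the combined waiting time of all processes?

Timeline: | J1 0-1 | J2 1-2 | J3 2-3 | J4 3-4 | J5 4-5 | J6 5-6 | J1 6-7 | J2 7-8 | J3 8-9 | J4 9-10 | J6 10-11 | J1 11-12 | J2 12-13 | J3 13-14 | J4 14-15 | J6 15-16 | J1 16-17 | J3 17-18 | J4 18-19 | J6 19-20 | J1 20-21 | J3 21-22 | J4 22-23 | J6 23-24 | J1 24-25 | J3 25-26 | J4 26-27 | J6 27-28 | J1 28-29 | J4 29-30 | J1 30-31 | J4 31-32 | J1 32-33 | J4 33-34 | J1 34-35 | J4 35-36 | J1 36-37 | J4 37-38 | J1 38-39 | J4 39-40 | J1 40-41 | J4 41-42 | J1 42-43 | J4 43-44 |
Completion: J1=43  J2=13  J3=26  J4=44  J5=5  J6=28
Turnaround (C−A): J1=43  J2=13  J3=26  J4=44  J5=5  J6=28
Waiting = turnaround − burst: J1=29, J2=10, J3=20, J4=30, J5=4, J6=22
Total waiting = 29 + 10 + 20 + 30 + 4 + 22 = 115

115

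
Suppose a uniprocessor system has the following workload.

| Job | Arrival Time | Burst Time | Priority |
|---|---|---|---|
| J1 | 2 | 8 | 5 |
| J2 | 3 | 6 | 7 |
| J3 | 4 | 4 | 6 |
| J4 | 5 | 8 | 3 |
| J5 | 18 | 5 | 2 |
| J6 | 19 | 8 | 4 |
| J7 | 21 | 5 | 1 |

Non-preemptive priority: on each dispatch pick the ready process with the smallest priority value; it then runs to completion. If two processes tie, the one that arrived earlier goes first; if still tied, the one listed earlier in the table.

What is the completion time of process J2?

46

Gantt: | idle 0-2 | J1 2-10 | J4 10-18 | J5 18-23 | J7 23-28 | J6 28-36 | J3 36-40 | J2 40-46 |
Completion: J1=10  J2=46  J3=40  J4=18  J5=23  J6=36  J7=28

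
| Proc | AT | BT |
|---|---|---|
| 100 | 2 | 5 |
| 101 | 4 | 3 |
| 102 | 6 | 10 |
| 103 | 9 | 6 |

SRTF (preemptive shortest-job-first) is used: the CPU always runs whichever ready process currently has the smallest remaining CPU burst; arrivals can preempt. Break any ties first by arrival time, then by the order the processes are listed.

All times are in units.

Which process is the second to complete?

101

Gantt: | idle 0-2 | 100 2-7 | 101 7-10 | 103 10-16 | 102 16-26 |
Completion: 100=7  101=10  102=26  103=16
Turnaround (C−A): 100=5  101=6  102=20  103=7
Finish order: 100 → 101 → 103 → 102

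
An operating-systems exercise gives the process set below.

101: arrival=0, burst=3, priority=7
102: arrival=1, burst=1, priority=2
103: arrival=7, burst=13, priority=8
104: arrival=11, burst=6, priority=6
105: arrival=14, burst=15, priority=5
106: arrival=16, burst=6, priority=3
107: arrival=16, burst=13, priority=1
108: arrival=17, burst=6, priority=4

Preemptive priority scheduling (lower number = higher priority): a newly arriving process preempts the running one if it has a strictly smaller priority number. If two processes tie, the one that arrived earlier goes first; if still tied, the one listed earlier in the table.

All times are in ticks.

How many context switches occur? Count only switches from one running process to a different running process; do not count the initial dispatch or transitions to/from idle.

10

Gantt: | 101 0-1 | 102 1-2 | 101 2-4 | idle 4-7 | 103 7-11 | 104 11-14 | 105 14-16 | 107 16-29 | 106 29-35 | 108 35-41 | 105 41-54 | 104 54-57 | 103 57-66 |
Completion: 101=4  102=2  103=66  104=57  105=54  106=35  107=29  108=41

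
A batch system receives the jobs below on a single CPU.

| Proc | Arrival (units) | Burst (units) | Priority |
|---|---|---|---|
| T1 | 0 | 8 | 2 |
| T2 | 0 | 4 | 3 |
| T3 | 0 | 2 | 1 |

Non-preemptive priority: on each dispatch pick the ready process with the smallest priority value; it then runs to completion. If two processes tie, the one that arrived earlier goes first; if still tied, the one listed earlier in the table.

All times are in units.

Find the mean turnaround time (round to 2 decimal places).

Schedule: | T3 0-2 | T1 2-10 | T2 10-14 |
Completion: T1=10  T2=14  T3=2
Turnaround (C−A): T1=10  T2=14  T3=2
Turnaround times: T1=10, T2=14, T3=2
Average turnaround = (10+14+2) / 3 = 26/3 = 8.67

8.67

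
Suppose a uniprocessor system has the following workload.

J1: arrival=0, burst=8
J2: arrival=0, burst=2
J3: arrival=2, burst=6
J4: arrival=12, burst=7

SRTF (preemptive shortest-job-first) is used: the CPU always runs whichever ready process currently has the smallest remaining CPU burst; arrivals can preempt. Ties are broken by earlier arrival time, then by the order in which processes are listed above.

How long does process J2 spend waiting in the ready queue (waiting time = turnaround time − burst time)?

Timeline: | J2 0-2 | J3 2-8 | J1 8-16 | J4 16-23 |
Completion: J1=16  J2=2  J3=8  J4=23
Waiting(J2) = turnaround − burst = 2 − 2 = 0

0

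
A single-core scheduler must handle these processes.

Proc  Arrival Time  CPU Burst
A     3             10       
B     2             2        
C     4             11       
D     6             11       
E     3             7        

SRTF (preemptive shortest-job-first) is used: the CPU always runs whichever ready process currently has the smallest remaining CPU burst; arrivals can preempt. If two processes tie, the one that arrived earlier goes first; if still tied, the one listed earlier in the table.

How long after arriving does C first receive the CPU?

Schedule: | idle 0-2 | B 2-4 | E 4-11 | A 11-21 | C 21-32 | D 32-43 |
Completion: A=21  B=4  C=32  D=43  E=11
Turnaround (C−A): A=18  B=2  C=28  D=37  E=8
Response(C) = first start − arrival = 21 − 4 = 17

17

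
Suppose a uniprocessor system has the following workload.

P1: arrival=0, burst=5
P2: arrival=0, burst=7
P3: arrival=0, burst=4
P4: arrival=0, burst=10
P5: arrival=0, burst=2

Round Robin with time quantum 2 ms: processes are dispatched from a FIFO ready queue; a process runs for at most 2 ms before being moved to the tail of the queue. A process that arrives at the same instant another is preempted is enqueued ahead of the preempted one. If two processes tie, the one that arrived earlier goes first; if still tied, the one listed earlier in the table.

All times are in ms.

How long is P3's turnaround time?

Gantt: | P1 0-2 | P2 2-4 | P3 4-6 | P4 6-8 | P5 8-10 | P1 10-12 | P2 12-14 | P3 14-16 | P4 16-18 | P1 18-19 | P2 19-21 | P4 21-23 | P2 23-24 | P4 24-28 |
Completion: P1=19  P2=24  P3=16  P4=28  P5=10
Turnaround(P3) = completion − arrival = 16 − 0 = 16

16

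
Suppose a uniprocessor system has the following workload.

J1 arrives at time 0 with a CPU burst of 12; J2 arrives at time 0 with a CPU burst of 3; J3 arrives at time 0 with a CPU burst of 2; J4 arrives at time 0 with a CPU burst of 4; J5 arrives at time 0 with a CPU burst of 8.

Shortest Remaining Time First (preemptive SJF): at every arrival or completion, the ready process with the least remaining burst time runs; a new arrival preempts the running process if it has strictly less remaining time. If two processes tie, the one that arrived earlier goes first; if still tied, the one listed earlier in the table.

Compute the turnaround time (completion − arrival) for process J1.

29

Schedule: | J3 0-2 | J2 2-5 | J4 5-9 | J5 9-17 | J1 17-29 |
Completion: J1=29  J2=5  J3=2  J4=9  J5=17
Turnaround (C−A): J1=29  J2=5  J3=2  J4=9  J5=17
Turnaround(J1) = completion − arrival = 29 − 0 = 29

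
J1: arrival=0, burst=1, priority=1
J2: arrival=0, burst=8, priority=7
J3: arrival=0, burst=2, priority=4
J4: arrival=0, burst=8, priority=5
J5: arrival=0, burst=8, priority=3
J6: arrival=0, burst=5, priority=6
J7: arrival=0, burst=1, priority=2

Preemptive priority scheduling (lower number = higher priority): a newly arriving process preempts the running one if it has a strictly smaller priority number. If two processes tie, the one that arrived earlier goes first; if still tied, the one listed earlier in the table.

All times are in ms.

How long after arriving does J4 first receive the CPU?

Schedule: | J1 0-1 | J7 1-2 | J5 2-10 | J3 10-12 | J4 12-20 | J6 20-25 | J2 25-33 |
Completion: J1=1  J2=33  J3=12  J4=20  J5=10  J6=25  J7=2
Turnaround (C−A): J1=1  J2=33  J3=12  J4=20  J5=10  J6=25  J7=2
Response(J4) = first start − arrival = 12 − 0 = 12

12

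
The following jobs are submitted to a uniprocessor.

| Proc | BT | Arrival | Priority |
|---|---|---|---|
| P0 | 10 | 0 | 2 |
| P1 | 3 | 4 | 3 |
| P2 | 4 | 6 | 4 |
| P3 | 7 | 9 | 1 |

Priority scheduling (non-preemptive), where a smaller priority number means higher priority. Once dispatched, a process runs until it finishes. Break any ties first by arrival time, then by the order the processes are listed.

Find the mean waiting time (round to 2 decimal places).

Timeline: | P0 0-10 | P3 10-17 | P1 17-20 | P2 20-24 |
Completion: P0=10  P1=20  P2=24  P3=17
Turnaround (C−A): P0=10  P1=16  P2=18  P3=8
Waiting times: P0=0, P1=13, P2=14, P3=1
Average waiting = (0+13+14+1) / 4 = 28/4 = 7.00

7.00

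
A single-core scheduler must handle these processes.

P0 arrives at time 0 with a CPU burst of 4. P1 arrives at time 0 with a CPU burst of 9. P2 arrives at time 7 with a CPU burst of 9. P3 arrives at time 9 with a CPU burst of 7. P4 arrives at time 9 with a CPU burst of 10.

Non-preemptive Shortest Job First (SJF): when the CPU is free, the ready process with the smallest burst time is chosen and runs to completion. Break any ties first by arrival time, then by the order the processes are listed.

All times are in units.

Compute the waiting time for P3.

4

Schedule: | P0 0-4 | P1 4-13 | P3 13-20 | P2 20-29 | P4 29-39 |
Completion: P0=4  P1=13  P2=29  P3=20  P4=39
Turnaround (C−A): P0=4  P1=13  P2=22  P3=11  P4=30
Waiting(P3) = turnaround − burst = 11 − 7 = 4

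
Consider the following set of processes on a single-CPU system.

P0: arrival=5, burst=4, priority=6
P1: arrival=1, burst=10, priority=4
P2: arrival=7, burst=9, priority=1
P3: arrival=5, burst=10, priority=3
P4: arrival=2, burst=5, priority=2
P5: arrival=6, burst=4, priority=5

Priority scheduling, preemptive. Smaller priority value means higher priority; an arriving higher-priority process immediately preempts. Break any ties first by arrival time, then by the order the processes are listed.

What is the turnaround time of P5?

Gantt: | idle 0-1 | P1 1-2 | P4 2-7 | P2 7-16 | P3 16-26 | P1 26-35 | P5 35-39 | P0 39-43 |
Completion: P0=43  P1=35  P2=16  P3=26  P4=7  P5=39
Turnaround (C−A): P0=38  P1=34  P2=9  P3=21  P4=5  P5=33
Turnaround(P5) = completion − arrival = 39 − 6 = 33

33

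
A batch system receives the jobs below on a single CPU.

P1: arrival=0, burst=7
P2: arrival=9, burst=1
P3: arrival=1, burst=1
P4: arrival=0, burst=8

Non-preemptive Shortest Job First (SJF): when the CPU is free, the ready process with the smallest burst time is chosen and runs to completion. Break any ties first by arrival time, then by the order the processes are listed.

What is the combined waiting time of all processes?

Gantt: | P1 0-7 | P3 7-8 | P4 8-16 | P2 16-17 |
Completion: P1=7  P2=17  P3=8  P4=16
Turnaround (C−A): P1=7  P2=8  P3=7  P4=16
Waiting = turnaround − burst: P1=0, P2=7, P3=6, P4=8
Total waiting = 0 + 7 + 6 + 8 = 21

21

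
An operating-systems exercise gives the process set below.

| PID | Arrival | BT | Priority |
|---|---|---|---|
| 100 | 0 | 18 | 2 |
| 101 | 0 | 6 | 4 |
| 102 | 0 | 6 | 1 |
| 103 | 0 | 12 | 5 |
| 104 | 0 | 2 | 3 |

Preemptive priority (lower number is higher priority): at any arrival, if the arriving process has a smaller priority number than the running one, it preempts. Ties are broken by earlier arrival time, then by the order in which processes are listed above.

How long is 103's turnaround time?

Schedule: | 102 0-6 | 100 6-24 | 104 24-26 | 101 26-32 | 103 32-44 |
Completion: 100=24  101=32  102=6  103=44  104=26
Turnaround (C−A): 100=24  101=32  102=6  103=44  104=26
Turnaround(103) = completion − arrival = 44 − 0 = 44

44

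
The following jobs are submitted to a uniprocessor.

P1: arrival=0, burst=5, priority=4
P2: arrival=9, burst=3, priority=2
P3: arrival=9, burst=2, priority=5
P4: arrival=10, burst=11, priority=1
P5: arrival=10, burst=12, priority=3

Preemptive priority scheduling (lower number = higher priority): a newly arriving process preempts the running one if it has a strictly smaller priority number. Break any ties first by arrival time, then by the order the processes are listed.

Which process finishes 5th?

P3

Gantt: | P1 0-5 | idle 5-9 | P2 9-10 | P4 10-21 | P2 21-23 | P5 23-35 | P3 35-37 |
Completion: P1=5  P2=23  P3=37  P4=21  P5=35
Turnaround (C−A): P1=5  P2=14  P3=28  P4=11  P5=25
Finish order: P1 → P4 → P2 → P5 → P3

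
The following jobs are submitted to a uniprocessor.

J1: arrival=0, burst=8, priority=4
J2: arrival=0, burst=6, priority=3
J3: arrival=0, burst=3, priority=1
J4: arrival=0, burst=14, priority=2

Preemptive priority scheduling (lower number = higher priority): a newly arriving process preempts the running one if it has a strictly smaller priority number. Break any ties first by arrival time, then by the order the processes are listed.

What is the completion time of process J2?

23

Schedule: | J3 0-3 | J4 3-17 | J2 17-23 | J1 23-31 |
Completion: J1=31  J2=23  J3=3  J4=17
Turnaround (C−A): J1=31  J2=23  J3=3  J4=17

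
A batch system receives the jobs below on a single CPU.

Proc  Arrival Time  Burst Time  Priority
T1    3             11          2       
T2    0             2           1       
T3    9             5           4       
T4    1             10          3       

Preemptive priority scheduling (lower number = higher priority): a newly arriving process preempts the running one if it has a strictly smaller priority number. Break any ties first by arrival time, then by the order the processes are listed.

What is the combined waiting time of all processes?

Gantt: | T2 0-2 | T4 2-3 | T1 3-14 | T4 14-23 | T3 23-28 |
Completion: T1=14  T2=2  T3=28  T4=23
Turnaround (C−A): T1=11  T2=2  T3=19  T4=22
Waiting = turnaround − burst: T1=0, T2=0, T3=14, T4=12
Total waiting = 0 + 0 + 14 + 12 = 26

26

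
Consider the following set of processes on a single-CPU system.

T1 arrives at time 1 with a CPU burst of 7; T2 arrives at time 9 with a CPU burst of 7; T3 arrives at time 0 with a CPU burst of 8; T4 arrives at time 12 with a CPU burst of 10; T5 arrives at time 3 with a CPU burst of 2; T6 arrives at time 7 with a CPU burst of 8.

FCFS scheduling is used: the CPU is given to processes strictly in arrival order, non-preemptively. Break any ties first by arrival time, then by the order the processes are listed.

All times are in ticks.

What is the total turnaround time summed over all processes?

Timeline: | T3 0-8 | T1 8-15 | T5 15-17 | T6 17-25 | T2 25-32 | T4 32-42 |
Completion: T1=15  T2=32  T3=8  T4=42  T5=17  T6=25
Turnaround (C−A): T1=14  T2=23  T3=8  T4=30  T5=14  T6=18
Turnaround = completion − arrival: T1=14, T2=23, T3=8, T4=30, T5=14, T6=18
Total turnaround = 14 + 23 + 8 + 30 + 14 + 18 = 107

107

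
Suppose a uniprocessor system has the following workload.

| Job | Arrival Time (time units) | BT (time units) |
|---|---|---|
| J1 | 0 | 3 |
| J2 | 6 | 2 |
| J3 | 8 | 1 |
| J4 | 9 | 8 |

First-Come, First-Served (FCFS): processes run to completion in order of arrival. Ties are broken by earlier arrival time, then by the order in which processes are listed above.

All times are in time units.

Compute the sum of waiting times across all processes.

0

Gantt: | J1 0-3 | idle 3-6 | J2 6-8 | J3 8-9 | J4 9-17 |
Completion: J1=3  J2=8  J3=9  J4=17
Waiting = turnaround − burst: J1=0, J2=0, J3=0, J4=0
Total waiting = 0 + 0 + 0 + 0 = 0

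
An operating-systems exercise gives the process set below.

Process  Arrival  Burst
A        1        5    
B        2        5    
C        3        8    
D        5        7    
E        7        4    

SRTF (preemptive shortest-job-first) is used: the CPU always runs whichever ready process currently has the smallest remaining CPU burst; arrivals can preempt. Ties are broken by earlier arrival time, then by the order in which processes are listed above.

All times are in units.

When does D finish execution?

22

Gantt: | idle 0-1 | A 1-6 | B 6-11 | E 11-15 | D 15-22 | C 22-30 |
Completion: A=6  B=11  C=30  D=22  E=15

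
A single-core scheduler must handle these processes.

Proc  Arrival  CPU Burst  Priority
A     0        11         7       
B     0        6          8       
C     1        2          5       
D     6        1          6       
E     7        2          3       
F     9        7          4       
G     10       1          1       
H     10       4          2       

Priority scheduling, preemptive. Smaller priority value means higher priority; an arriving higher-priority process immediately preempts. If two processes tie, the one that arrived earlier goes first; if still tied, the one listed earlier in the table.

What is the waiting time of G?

0

Schedule: | A 0-1 | C 1-3 | A 3-6 | D 6-7 | E 7-9 | F 9-10 | G 10-11 | H 11-15 | F 15-21 | A 21-28 | B 28-34 |
Completion: A=28  B=34  C=3  D=7  E=9  F=21  G=11  H=15
Turnaround (C−A): A=28  B=34  C=2  D=1  E=2  F=12  G=1  H=5
Waiting(G) = turnaround − burst = 1 − 1 = 0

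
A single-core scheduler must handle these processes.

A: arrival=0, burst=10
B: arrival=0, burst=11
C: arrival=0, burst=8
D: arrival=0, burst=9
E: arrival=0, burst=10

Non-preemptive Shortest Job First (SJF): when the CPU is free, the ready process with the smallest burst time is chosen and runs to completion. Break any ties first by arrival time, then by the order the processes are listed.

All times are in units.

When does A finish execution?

Schedule: | C 0-8 | D 8-17 | A 17-27 | E 27-37 | B 37-48 |
Completion: A=27  B=48  C=8  D=17  E=37

27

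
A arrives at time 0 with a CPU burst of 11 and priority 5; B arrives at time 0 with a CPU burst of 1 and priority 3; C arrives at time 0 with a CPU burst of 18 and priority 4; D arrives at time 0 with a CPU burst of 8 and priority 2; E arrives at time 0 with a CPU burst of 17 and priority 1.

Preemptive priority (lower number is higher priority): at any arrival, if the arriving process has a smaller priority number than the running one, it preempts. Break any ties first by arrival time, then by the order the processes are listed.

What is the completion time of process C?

Schedule: | E 0-17 | D 17-25 | B 25-26 | C 26-44 | A 44-55 |
Completion: A=55  B=26  C=44  D=25  E=17
Turnaround (C−A): A=55  B=26  C=44  D=25  E=17

44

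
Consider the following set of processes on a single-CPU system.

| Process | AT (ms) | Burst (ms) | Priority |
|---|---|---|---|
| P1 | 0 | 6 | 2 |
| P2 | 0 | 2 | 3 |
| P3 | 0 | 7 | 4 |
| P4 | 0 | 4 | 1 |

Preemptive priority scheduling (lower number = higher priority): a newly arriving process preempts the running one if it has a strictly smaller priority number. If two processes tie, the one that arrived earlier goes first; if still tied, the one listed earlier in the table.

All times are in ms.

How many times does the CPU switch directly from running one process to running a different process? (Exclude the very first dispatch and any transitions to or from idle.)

Timeline: | P4 0-4 | P1 4-10 | P2 10-12 | P3 12-19 |
Completion: P1=10  P2=12  P3=19  P4=4

3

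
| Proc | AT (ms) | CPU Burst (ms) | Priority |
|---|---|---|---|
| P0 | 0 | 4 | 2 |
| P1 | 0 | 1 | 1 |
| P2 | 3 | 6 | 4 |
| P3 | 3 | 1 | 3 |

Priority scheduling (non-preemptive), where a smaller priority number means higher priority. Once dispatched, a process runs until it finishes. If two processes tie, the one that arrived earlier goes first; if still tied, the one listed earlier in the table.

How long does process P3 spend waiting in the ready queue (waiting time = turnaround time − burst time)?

Schedule: | P1 0-1 | P0 1-5 | P3 5-6 | P2 6-12 |
Completion: P0=5  P1=1  P2=12  P3=6
Waiting(P3) = turnaround − burst = 3 − 1 = 2

2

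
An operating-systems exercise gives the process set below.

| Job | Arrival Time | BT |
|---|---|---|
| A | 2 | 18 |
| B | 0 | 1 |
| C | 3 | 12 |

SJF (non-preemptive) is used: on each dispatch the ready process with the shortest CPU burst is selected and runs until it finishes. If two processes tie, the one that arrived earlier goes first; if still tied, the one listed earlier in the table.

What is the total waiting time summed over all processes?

Timeline: | B 0-1 | idle 1-2 | A 2-20 | C 20-32 |
Completion: A=20  B=1  C=32
Waiting = turnaround − burst: A=0, B=0, C=17
Total waiting = 0 + 0 + 17 = 17

17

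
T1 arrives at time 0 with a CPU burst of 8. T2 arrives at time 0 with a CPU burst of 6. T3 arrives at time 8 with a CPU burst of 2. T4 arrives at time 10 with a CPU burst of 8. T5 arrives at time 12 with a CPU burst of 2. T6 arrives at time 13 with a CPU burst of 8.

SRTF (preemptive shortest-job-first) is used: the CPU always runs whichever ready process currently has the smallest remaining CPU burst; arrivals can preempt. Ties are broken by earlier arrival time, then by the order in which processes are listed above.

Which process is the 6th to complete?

T6

Timeline: | T2 0-6 | T1 6-8 | T3 8-10 | T1 10-12 | T5 12-14 | T1 14-18 | T4 18-26 | T6 26-34 |
Completion: T1=18  T2=6  T3=10  T4=26  T5=14  T6=34
Finish order: T2 → T3 → T5 → T1 → T4 → T6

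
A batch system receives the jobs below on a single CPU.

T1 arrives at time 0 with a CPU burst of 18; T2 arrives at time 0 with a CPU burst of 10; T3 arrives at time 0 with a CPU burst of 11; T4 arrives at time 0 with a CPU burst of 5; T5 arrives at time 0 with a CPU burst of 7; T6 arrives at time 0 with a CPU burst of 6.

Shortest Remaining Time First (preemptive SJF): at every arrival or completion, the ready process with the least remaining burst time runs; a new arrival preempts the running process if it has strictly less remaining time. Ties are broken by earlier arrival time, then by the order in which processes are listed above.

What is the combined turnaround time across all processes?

158

Timeline: | T4 0-5 | T6 5-11 | T5 11-18 | T2 18-28 | T3 28-39 | T1 39-57 |
Completion: T1=57  T2=28  T3=39  T4=5  T5=18  T6=11
Turnaround (C−A): T1=57  T2=28  T3=39  T4=5  T5=18  T6=11
Turnaround = completion − arrival: T1=57, T2=28, T3=39, T4=5, T5=18, T6=11
Total turnaround = 57 + 28 + 39 + 5 + 18 + 11 = 158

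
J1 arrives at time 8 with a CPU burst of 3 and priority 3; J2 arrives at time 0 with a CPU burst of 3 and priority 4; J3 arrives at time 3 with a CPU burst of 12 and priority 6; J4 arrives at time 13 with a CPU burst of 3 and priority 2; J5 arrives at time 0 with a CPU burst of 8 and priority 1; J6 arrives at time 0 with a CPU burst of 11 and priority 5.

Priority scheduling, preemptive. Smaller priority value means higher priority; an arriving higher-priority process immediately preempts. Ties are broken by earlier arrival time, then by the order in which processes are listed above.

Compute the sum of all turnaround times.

Schedule: | J5 0-8 | J1 8-11 | J2 11-13 | J4 13-16 | J2 16-17 | J6 17-28 | J3 28-40 |
Completion: J1=11  J2=17  J3=40  J4=16  J5=8  J6=28
Turnaround (C−A): J1=3  J2=17  J3=37  J4=3  J5=8  J6=28
Turnaround = completion − arrival: J1=3, J2=17, J3=37, J4=3, J5=8, J6=28
Total turnaround = 3 + 17 + 37 + 3 + 8 + 28 = 96

96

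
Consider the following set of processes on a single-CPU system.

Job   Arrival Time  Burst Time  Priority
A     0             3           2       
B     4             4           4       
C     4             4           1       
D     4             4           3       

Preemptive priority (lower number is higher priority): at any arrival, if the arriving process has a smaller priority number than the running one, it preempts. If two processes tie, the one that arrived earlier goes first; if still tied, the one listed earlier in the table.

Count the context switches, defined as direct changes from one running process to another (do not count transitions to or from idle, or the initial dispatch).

Schedule: | A 0-3 | idle 3-4 | C 4-8 | D 8-12 | B 12-16 |
Completion: A=3  B=16  C=8  D=12

2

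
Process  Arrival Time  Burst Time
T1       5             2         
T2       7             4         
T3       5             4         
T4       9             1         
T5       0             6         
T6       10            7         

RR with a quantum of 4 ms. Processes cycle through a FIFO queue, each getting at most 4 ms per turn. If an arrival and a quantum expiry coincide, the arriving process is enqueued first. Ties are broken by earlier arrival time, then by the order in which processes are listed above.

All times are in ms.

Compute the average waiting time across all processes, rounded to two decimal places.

3.83

Schedule: | T5 0-6 | T1 6-8 | T3 8-12 | T2 12-16 | T4 16-17 | T6 17-24 |
Completion: T1=8  T2=16  T3=12  T4=17  T5=6  T6=24
Turnaround (C−A): T1=3  T2=9  T3=7  T4=8  T5=6  T6=14
Waiting times: T1=1, T2=5, T3=3, T4=7, T5=0, T6=7
Average waiting = (1+5+3+7+0+7) / 6 = 23/6 = 3.83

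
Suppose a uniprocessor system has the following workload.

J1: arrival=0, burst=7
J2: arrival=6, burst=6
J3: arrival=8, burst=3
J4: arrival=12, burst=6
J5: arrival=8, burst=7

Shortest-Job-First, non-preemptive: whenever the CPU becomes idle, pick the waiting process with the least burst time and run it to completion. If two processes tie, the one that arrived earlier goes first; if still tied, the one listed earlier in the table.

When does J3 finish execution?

Gantt: | J1 0-7 | J2 7-13 | J3 13-16 | J4 16-22 | J5 22-29 |
Completion: J1=7  J2=13  J3=16  J4=22  J5=29

16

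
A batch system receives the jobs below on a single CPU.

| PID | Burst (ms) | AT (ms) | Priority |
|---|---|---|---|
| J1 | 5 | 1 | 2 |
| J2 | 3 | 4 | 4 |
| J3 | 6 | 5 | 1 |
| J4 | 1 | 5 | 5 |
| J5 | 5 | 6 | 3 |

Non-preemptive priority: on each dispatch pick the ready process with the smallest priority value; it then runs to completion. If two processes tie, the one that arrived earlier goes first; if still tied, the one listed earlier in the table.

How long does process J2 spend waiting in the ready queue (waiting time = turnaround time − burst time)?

Gantt: | idle 0-1 | J1 1-6 | J3 6-12 | J5 12-17 | J2 17-20 | J4 20-21 |
Completion: J1=6  J2=20  J3=12  J4=21  J5=17
Waiting(J2) = turnaround − burst = 16 − 3 = 13

13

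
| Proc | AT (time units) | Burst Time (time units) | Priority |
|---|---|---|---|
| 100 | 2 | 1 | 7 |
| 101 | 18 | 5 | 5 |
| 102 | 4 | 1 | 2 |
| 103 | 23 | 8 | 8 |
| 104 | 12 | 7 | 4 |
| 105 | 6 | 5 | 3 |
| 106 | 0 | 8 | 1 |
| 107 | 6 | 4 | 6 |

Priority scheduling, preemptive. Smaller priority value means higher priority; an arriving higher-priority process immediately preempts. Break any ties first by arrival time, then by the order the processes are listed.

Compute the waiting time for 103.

8

Gantt: | 106 0-8 | 102 8-9 | 105 9-14 | 104 14-21 | 101 21-26 | 107 26-30 | 100 30-31 | 103 31-39 |
Completion: 100=31  101=26  102=9  103=39  104=21  105=14  106=8  107=30
Turnaround (C−A): 100=29  101=8  102=5  103=16  104=9  105=8  106=8  107=24
Waiting(103) = turnaround − burst = 16 − 8 = 8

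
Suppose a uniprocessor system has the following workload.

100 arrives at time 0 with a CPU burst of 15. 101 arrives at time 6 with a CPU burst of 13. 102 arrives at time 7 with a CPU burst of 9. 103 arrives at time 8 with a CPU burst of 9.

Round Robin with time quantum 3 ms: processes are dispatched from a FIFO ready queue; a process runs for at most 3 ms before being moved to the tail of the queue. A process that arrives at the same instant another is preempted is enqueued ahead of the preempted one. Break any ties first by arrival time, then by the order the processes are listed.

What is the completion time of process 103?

Timeline: | 100 0-6 | 101 6-9 | 100 9-12 | 102 12-15 | 103 15-18 | 101 18-21 | 100 21-24 | 102 24-27 | 103 27-30 | 101 30-33 | 100 33-36 | 102 36-39 | 103 39-42 | 101 42-46 |
Completion: 100=36  101=46  102=39  103=42
Turnaround (C−A): 100=36  101=40  102=32  103=34

42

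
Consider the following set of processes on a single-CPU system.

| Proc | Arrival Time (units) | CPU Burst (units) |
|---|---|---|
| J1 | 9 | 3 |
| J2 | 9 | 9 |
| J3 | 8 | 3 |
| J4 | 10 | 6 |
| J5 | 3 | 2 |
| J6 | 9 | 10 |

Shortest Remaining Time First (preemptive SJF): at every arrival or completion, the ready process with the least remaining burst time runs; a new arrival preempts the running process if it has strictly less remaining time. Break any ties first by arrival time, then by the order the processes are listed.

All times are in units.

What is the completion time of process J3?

11

Gantt: | idle 0-3 | J5 3-5 | idle 5-8 | J3 8-11 | J1 11-14 | J4 14-20 | J2 20-29 | J6 29-39 |
Completion: J1=14  J2=29  J3=11  J4=20  J5=5  J6=39
Turnaround (C−A): J1=5  J2=20  J3=3  J4=10  J5=2  J6=30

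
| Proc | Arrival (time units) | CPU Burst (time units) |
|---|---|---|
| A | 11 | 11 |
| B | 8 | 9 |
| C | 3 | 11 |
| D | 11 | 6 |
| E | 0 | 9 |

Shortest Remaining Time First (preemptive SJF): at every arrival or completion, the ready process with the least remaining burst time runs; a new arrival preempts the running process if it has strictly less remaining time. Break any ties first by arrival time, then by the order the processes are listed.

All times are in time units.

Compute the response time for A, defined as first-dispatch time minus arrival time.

Schedule: | E 0-9 | B 9-11 | D 11-17 | B 17-24 | C 24-35 | A 35-46 |
Completion: A=46  B=24  C=35  D=17  E=9
Turnaround (C−A): A=35  B=16  C=32  D=6  E=9
Response(A) = first start − arrival = 35 − 11 = 24

24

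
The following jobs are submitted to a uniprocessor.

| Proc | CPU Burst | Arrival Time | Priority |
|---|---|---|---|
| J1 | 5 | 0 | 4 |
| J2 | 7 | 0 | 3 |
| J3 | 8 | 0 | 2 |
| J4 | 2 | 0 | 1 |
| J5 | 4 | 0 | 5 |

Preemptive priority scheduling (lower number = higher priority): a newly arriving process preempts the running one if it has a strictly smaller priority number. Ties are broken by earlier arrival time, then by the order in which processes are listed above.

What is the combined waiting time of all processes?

Timeline: | J4 0-2 | J3 2-10 | J2 10-17 | J1 17-22 | J5 22-26 |
Completion: J1=22  J2=17  J3=10  J4=2  J5=26
Waiting = turnaround − burst: J1=17, J2=10, J3=2, J4=0, J5=22
Total waiting = 17 + 10 + 2 + 0 + 22 = 51

51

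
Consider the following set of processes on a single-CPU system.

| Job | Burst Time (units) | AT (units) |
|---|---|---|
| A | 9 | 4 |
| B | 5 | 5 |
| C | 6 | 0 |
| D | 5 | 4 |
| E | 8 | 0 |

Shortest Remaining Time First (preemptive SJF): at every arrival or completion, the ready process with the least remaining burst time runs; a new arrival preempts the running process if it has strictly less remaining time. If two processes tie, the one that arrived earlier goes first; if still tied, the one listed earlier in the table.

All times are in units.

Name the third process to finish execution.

Timeline: | C 0-6 | D 6-11 | B 11-16 | E 16-24 | A 24-33 |
Completion: A=33  B=16  C=6  D=11  E=24
Finish order: C → D → B → E → A

B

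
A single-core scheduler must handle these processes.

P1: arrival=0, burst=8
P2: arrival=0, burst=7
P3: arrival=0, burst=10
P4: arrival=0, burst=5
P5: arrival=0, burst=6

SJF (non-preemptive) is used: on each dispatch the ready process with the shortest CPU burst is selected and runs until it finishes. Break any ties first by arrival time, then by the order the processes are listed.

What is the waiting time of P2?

11

Schedule: | P4 0-5 | P5 5-11 | P2 11-18 | P1 18-26 | P3 26-36 |
Completion: P1=26  P2=18  P3=36  P4=5  P5=11
Waiting(P2) = turnaround − burst = 18 − 7 = 11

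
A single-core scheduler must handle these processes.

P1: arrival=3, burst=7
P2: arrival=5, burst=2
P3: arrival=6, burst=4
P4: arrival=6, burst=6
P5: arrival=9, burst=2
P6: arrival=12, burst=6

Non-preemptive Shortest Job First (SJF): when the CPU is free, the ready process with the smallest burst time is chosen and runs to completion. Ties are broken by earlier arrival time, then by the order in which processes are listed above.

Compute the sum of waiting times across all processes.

Schedule: | idle 0-3 | P1 3-10 | P2 10-12 | P5 12-14 | P3 14-18 | P4 18-24 | P6 24-30 |
Completion: P1=10  P2=12  P3=18  P4=24  P5=14  P6=30
Waiting = turnaround − burst: P1=0, P2=5, P3=8, P4=12, P5=3, P6=12
Total waiting = 0 + 5 + 8 + 12 + 3 + 12 = 40

40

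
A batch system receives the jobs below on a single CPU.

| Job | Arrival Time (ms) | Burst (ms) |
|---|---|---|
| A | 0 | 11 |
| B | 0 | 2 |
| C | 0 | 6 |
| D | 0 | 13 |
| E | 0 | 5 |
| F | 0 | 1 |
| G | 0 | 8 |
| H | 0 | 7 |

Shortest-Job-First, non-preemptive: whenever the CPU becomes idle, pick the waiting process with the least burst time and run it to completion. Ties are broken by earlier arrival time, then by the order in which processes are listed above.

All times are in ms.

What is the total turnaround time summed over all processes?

169

Timeline: | F 0-1 | B 1-3 | E 3-8 | C 8-14 | H 14-21 | G 21-29 | A 29-40 | D 40-53 |
Completion: A=40  B=3  C=14  D=53  E=8  F=1  G=29  H=21
Turnaround (C−A): A=40  B=3  C=14  D=53  E=8  F=1  G=29  H=21
Turnaround = completion − arrival: A=40, B=3, C=14, D=53, E=8, F=1, G=29, H=21
Total turnaround = 40 + 3 + 14 + 53 + 8 + 1 + 29 + 21 = 169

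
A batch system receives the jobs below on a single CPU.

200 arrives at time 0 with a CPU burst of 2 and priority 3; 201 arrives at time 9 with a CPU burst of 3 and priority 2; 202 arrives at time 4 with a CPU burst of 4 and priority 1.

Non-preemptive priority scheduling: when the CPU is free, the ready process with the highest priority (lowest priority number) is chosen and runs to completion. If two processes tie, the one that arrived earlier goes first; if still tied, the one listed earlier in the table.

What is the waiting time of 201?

0

Gantt: | 200 0-2 | idle 2-4 | 202 4-8 | idle 8-9 | 201 9-12 |
Completion: 200=2  201=12  202=8
Turnaround (C−A): 200=2  201=3  202=4
Waiting(201) = turnaround − burst = 3 − 3 = 0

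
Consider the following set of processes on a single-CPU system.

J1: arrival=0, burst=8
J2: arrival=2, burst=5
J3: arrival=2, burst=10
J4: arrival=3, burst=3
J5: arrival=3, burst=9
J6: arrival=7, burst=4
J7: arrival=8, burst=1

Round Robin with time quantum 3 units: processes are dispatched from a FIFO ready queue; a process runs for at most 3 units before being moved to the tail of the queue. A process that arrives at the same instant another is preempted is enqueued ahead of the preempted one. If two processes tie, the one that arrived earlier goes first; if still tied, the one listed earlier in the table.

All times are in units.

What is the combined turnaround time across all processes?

175

Gantt: | J1 0-3 | J2 3-6 | J3 6-9 | J4 9-12 | J5 12-15 | J1 15-18 | J2 18-20 | J6 20-23 | J7 23-24 | J3 24-27 | J5 27-30 | J1 30-32 | J6 32-33 | J3 33-36 | J5 36-39 | J3 39-40 |
Completion: J1=32  J2=20  J3=40  J4=12  J5=39  J6=33  J7=24
Turnaround (C−A): J1=32  J2=18  J3=38  J4=9  J5=36  J6=26  J7=16
Turnaround = completion − arrival: J1=32, J2=18, J3=38, J4=9, J5=36, J6=26, J7=16
Total turnaround = 32 + 18 + 38 + 9 + 36 + 26 + 16 = 175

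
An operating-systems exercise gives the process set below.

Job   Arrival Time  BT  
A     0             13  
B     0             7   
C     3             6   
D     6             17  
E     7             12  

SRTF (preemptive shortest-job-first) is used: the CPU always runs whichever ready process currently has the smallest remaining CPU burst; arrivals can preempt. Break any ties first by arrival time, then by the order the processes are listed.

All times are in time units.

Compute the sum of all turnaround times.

122

Timeline: | B 0-7 | C 7-13 | E 13-25 | A 25-38 | D 38-55 |
Completion: A=38  B=7  C=13  D=55  E=25
Turnaround (C−A): A=38  B=7  C=10  D=49  E=18
Turnaround = completion − arrival: A=38, B=7, C=10, D=49, E=18
Total turnaround = 38 + 7 + 10 + 49 + 18 = 122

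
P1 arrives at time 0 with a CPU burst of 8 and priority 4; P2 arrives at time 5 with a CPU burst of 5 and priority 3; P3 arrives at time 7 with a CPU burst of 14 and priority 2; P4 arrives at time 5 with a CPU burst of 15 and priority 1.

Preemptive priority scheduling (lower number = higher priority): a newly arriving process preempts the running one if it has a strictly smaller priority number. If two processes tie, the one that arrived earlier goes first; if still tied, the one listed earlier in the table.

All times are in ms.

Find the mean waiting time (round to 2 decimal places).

Schedule: | P1 0-5 | P4 5-20 | P3 20-34 | P2 34-39 | P1 39-42 |
Completion: P1=42  P2=39  P3=34  P4=20
Turnaround (C−A): P1=42  P2=34  P3=27  P4=15
Waiting times: P1=34, P2=29, P3=13, P4=0
Average waiting = (34+29+13+0) / 4 = 76/4 = 19.00

19.00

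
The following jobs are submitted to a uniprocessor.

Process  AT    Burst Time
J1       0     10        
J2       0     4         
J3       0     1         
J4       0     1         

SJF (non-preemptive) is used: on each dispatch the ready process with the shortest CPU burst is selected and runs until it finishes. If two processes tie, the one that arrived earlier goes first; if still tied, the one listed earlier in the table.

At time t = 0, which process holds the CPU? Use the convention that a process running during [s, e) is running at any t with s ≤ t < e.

J3

Gantt: | J3 0-1 | J4 1-2 | J2 2-6 | J1 6-16 |
Completion: J1=16  J2=6  J3=1  J4=2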